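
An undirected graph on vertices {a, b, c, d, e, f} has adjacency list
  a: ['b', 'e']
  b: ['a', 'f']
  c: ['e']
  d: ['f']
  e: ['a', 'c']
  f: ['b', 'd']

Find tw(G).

1

A width-1 tree decomposition is:
Bags: B1 = {d, f}  B2 = {b, f}  B3 = {a, b}  B4 = {a, e}  B5 = {c, e}
Tree: B1–B2, B2–B3, B3–B4, B4–B5
Every bag has size at most 2, so the width is 2 − 1 = 1 and tw(G) ≤ 1. Any graph with an edge has treewidth ≥ 1, and G has the edge d–f. Combining the bounds, tw(G) = 1.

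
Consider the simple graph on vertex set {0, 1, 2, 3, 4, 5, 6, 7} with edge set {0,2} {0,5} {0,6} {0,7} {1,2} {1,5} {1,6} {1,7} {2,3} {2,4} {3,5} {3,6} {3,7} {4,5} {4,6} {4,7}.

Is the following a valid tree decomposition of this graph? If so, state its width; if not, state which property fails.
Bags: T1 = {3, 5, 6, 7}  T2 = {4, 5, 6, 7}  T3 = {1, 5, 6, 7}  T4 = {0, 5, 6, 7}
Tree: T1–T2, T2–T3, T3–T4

No — vertex 2 appears in no bag.

A tree decomposition must satisfy three properties: every vertex lies in some bag; for every edge, both endpoints lie together in some bag; and for every vertex, the bags containing it form a connected subtree. Here vertex 2 appears in no bag, so the decomposition is invalid.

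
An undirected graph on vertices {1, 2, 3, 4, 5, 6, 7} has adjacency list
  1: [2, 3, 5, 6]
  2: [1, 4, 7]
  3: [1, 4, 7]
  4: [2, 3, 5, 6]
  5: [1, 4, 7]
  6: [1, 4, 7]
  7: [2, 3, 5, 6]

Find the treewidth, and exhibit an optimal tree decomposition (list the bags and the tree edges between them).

Each bag holds 4 vertices, so the decomposition has width 3, which upper-bounds the treewidth. For the lower bound: the 4 vertex sets {1,3}, {2,4}, {7}, {6} are disjoint, each induces a connected subgraph, and every pair is joined by at least one edge of G. Contracting each set to a single vertex therefore yields K_{4} as a minor, and since treewidth is minor-monotone, tw(G) ≥ tw(K_{4}) = 3. Therefore the treewidth is 3.

Treewidth 3.
One such decomposition:
Bags: B1 = {1, 3, 4, 7}  B2 = {1, 2, 4, 7}  B3 = {1, 4, 6, 7}  B4 = {1, 4, 5, 7}
Tree: B1–B2, B2–B3, B3–B4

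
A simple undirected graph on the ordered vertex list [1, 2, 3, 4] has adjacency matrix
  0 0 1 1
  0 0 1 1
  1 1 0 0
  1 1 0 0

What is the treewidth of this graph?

2

A width-2 tree decomposition is:
Bags: B1 = {1, 3, 4}  B2 = {2, 3, 4}
Tree: B1–B2
Every bag has size at most 3, so the width is 3 − 1 = 2 and tw(G) ≤ 2. Since 3–1–4–2–3 is a cycle in G, G is not acyclic. Forests are exactly the graphs of treewidth ≤ 1, so tw(G) ≥ 2. Combining the bounds, tw(G) = 2.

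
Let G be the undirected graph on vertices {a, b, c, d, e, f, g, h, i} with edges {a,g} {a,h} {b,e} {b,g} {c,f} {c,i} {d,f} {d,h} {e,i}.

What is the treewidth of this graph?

2

A width-2 tree decomposition is:
Bags: B1 = {b, e, g}  B2 = {e, g, i}  B3 = {c, g, i}  B4 = {c, f, g}  B5 = {d, f, g}  B6 = {d, g, h}  B7 = {a, g, h}
Tree: B1–B2, B2–B3, B3–B4, B4–B5, B5–B6, B6–B7
Each bag holds 3 vertices, so the decomposition has width 2, which upper-bounds the treewidth. Since g–b–e–i–c–f–d–h–a–g is a cycle in G, G is not acyclic. Forests are exactly the graphs of treewidth ≤ 1, so tw(G) ≥ 2. Hence tw(G) = 2 exactly.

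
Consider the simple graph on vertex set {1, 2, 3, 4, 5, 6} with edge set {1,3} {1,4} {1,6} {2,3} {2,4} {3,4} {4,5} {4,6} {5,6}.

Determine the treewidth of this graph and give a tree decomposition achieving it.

Treewidth 2.
One optimal decomposition is:
Bags: B1 = {1, 4, 6}  B2 = {1, 3, 4}  B3 = {4, 5, 6}  B4 = {2, 3, 4}
Tree: B1–B2, B1–B3, B2–B4

Every bag has size at most 3, so the width is 3 − 1 = 2 and tw(G) ≤ 2. On the other hand G contains the 3-clique {1, 3, 4}. A clique must lie in a single bag of any decomposition, so no decomposition can have width below 2. The upper and lower bounds meet at 2, so that is the treewidth.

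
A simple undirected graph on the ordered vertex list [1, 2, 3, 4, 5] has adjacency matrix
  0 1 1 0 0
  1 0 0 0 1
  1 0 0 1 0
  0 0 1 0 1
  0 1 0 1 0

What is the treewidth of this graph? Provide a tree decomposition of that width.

Treewidth 2.
Bags: B1 = {1, 3, 4}  B2 = {1, 2, 4}  B3 = {2, 4, 5}
Tree: B1–B2, B2–B3

The largest bag has 3 vertices, giving width 2; this decomposition certifies tw(G) ≤ 2. The edges 4–3–1–2–5–4 form a cycle, so G is not a tree and its treewidth is at least 2. The upper and lower bounds meet at 2, so that is the treewidth.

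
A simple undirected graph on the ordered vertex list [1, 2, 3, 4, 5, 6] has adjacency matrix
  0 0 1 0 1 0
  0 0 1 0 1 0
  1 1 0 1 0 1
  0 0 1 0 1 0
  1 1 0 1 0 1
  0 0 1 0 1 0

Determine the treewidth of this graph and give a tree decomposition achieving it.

Every bag has size at most 3, so the width is 3 − 1 = 2 and tw(G) ≤ 2. The edges 3–6–5–4–3 form a cycle, so G is not a tree and its treewidth is at least 2. Combining the bounds, tw(G) = 2.

Treewidth 2.
One such decomposition:
Bags: B1 = {3, 5, 6}  B2 = {3, 4, 5}  B3 = {2, 3, 5}  B4 = {1, 3, 5}
Tree: B1–B2, B2–B3, B3–B4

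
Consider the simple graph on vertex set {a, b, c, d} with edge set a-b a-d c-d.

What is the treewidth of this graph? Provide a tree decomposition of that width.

Treewidth 1.
One optimal decomposition is:
Bags: B1 = {a, d}  B2 = {c, d}  B3 = {a, b}
Tree: B1–B2, B1–B3

Each bag holds 2 vertices, so the decomposition has width 1, which upper-bounds the treewidth. Since G has at least one edge (e.g. a–d), it is not an edgeless graph, so tw(G) ≥ 1. Combining the bounds, tw(G) = 1.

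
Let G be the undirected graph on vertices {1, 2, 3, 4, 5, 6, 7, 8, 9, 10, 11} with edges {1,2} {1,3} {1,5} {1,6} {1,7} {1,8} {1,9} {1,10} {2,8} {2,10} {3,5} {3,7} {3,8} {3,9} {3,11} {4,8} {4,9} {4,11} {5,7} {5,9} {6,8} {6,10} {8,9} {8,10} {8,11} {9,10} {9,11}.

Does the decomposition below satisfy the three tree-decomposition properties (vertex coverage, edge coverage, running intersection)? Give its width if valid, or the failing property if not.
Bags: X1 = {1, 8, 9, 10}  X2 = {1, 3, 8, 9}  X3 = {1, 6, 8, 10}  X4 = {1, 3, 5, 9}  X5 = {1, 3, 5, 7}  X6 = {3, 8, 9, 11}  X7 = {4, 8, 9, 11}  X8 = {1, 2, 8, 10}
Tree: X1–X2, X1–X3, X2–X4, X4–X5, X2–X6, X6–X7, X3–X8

Yes; width 3.

Checking the three conditions: (i) the bags cover all of {1, 2, 3, 4, 5, 6, 7, 8, 9, 10, 11}; (ii) for each edge, some bag contains both endpoints; (iii) the bags containing any fixed vertex form a subtree. All hold, so the decomposition is valid with width 4 − 1 = 3.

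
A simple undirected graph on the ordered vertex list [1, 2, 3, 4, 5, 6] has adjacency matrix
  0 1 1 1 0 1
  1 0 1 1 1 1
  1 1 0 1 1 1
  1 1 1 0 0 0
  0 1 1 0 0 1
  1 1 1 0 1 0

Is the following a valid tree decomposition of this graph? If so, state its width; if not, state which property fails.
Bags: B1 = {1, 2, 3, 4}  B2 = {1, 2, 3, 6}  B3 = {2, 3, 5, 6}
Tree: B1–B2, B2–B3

Vertex coverage: the bags together contain {1, 2, 3, 4, 5, 6}, the full vertex set. Edge coverage: each edge of G has both endpoints in at least one bag. Running intersection: for every vertex, the bags containing it form a connected subtree. All three properties hold, so this is a valid tree decomposition of width max|bag| − 1 = 3, and hence tw(G) ≤ 3.

Yes; width 3.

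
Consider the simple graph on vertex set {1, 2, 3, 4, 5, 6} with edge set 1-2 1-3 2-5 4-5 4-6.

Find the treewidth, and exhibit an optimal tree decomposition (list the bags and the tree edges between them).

The largest bag has 2 vertices, giving width 1; this decomposition certifies tw(G) ≤ 1. G has an edge, so its treewidth is at least 1. Therefore the treewidth is 1.

Treewidth 1.
Bags: B1 = {1, 2}  B2 = {2, 5}  B3 = {1, 3}  B4 = {4, 5}  B5 = {4, 6}
Tree: B1–B2, B1–B3, B2–B4, B4–B5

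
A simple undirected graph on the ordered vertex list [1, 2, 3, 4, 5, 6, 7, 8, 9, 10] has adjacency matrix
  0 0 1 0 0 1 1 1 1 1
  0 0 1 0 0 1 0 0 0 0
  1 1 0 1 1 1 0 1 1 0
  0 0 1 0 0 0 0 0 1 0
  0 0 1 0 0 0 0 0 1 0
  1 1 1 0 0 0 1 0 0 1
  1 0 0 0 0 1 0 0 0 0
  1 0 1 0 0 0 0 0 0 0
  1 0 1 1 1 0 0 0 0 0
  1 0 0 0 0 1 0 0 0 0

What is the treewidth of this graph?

A width-2 tree decomposition is:
Bags: B1 = {1, 6, 7}  B2 = {1, 3, 6}  B3 = {2, 3, 6}  B4 = {1, 3, 9}  B5 = {3, 5, 9}  B6 = {3, 4, 9}  B7 = {1, 6, 10}  B8 = {1, 3, 8}
Tree: B1–B2, B2–B3, B2–B4, B4–B5, B5–B6, B2–B7, B4–B8
Every bag has size at most 3, so the width is 3 − 1 = 2 and tw(G) ≤ 2. For the lower bound, the 3 vertices {1, 6, 10} are pairwise adjacent, and any tree decomposition puts a clique entirely inside one bag — forcing width ≥ 2. Combining the bounds, tw(G) = 2.

2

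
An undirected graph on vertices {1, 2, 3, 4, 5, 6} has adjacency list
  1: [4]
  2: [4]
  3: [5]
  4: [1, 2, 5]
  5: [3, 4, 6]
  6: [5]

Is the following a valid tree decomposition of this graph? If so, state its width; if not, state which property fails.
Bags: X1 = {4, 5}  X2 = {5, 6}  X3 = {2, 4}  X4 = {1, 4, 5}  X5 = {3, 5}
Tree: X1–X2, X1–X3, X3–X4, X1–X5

A tree decomposition must satisfy three properties: every vertex lies in some bag; for every edge, both endpoints lie together in some bag; and for every vertex, the bags containing it form a connected subtree. Here bags containing vertex 5 are not connected in the tree, so the decomposition is invalid.

No — bags containing vertex 5 are not connected in the tree.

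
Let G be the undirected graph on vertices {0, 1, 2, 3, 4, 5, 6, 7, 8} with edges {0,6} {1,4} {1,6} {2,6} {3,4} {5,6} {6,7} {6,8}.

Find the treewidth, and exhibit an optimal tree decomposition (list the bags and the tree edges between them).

Treewidth 1.
One optimal decomposition is:
Bags: B1 = {2, 6}  B2 = {0, 6}  B3 = {1, 6}  B4 = {1, 4}  B5 = {3, 4}  B6 = {6, 8}  B7 = {6, 7}  B8 = {5, 6}
Tree: B1–B2, B1–B3, B3–B4, B4–B5, B3–B6, B2–B7, B1–B8

Each bag holds 2 vertices, so the decomposition has width 1, which upper-bounds the treewidth. G has an edge, so its treewidth is at least 1. Combining the bounds, tw(G) = 1.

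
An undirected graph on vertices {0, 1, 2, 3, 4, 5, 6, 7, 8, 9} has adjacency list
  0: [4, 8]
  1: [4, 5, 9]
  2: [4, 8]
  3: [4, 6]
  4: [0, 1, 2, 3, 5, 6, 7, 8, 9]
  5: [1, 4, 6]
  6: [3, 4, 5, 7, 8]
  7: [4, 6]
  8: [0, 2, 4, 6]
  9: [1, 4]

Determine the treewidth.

A width-2 tree decomposition is:
Bags: B1 = {2, 4, 8}  B2 = {4, 6, 8}  B3 = {3, 4, 6}  B4 = {4, 6, 7}  B5 = {4, 5, 6}  B6 = {1, 4, 5}  B7 = {1, 4, 9}  B8 = {0, 4, 8}
Tree: B1–B2, B2–B3, B2–B4, B2–B5, B5–B6, B6–B7, B1–B8
Each bag holds 3 vertices, so the decomposition has width 2, which upper-bounds the treewidth. On the other hand G contains the 3-clique {0, 4, 8}. A clique must lie in a single bag of any decomposition, so no decomposition can have width below 2. Hence tw(G) = 2 exactly.

2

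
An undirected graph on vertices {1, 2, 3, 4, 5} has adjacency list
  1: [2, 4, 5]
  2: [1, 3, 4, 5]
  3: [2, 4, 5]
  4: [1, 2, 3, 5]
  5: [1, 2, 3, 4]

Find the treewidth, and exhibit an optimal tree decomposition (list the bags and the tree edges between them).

Each bag holds 4 vertices, so the decomposition has width 3, which upper-bounds the treewidth. Conversely, {1, 2, 4, 5} is a clique of size 4, and the vertices of any clique must share a bag in every tree decomposition; so some bag has ≥ 4 vertices and tw(G) ≥ 3. The upper and lower bounds meet at 3, so that is the treewidth.

Treewidth 3.
One such decomposition:
Bags: B1 = {1, 2, 4, 5}  B2 = {2, 3, 4, 5}
Tree: B1–B2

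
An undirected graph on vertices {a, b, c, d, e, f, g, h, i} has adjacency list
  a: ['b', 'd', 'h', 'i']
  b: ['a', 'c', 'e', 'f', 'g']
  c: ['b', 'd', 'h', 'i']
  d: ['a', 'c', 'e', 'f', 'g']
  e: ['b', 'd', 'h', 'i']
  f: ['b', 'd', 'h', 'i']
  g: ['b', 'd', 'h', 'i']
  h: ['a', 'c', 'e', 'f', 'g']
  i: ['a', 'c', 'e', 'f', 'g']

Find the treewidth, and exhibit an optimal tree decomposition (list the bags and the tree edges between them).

Treewidth 4.
One optimal decomposition is:
Bags: B1 = {b, d, g, h, i}  B2 = {b, c, d, h, i}  B3 = {a, b, d, h, i}  B4 = {b, d, f, h, i}  B5 = {b, d, e, h, i}
Tree: B1–B2, B2–B3, B3–B4, B4–B5

Every bag has size at most 5, so the width is 5 − 1 = 4 and tw(G) ≤ 4. For the lower bound: the 5 vertex sets {b,g}, {c,i}, {a,d}, {h}, {f} are disjoint, each induces a connected subgraph, and every pair is joined by at least one edge of G. Contracting each set to a single vertex therefore yields K_{5} as a minor, and since treewidth is minor-monotone, tw(G) ≥ tw(K_{5}) = 4. Hence tw(G) = 4 exactly.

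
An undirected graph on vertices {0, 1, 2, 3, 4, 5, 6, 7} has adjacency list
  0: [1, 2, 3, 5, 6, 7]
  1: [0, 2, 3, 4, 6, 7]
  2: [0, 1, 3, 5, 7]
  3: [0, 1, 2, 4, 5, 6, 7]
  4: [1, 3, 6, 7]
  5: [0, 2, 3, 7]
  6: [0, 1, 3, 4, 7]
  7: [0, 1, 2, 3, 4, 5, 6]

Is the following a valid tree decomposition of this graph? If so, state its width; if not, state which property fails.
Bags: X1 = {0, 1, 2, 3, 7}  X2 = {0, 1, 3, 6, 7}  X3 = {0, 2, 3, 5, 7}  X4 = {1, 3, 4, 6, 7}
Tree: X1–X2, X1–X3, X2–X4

Every vertex of G appears in some bag (union = {0, 1, 2, 3, 4, 5, 6, 7}); every edge is covered by a bag; and for each vertex v the set of bags containing v is connected in the bag tree. The decomposition is therefore valid. The largest bag has 5 vertices, so the width is 4.

Yes; width 4.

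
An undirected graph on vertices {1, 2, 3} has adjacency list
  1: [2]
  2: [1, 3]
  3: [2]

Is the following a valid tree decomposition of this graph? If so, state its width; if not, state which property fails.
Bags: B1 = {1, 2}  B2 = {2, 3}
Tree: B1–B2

Yes; width 1.

Checking the three conditions: (i) the bags cover all of {1, 2, 3}; (ii) for each edge, some bag contains both endpoints; (iii) the bags containing any fixed vertex form a subtree. All hold, so the decomposition is valid with width 2 − 1 = 1.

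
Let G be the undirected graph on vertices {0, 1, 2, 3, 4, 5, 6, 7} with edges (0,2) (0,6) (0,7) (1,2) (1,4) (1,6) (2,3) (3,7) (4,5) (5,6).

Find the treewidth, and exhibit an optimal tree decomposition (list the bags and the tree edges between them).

The largest bag has 3 vertices, giving width 2; this decomposition certifies tw(G) ≤ 2. For the lower bound, G contains the cycle 5–4–1–6–5, so G is not a forest; only forests have treewidth ≤ 1, hence tw(G) ≥ 2. The upper and lower bounds meet at 2, so that is the treewidth.

Treewidth 2.
One such decomposition:
Bags: B1 = {4, 5, 6}  B2 = {1, 4, 6}  B3 = {0, 1, 6}  B4 = {0, 1, 2}  B5 = {0, 2, 7}  B6 = {2, 3, 7}
Tree: B1–B2, B2–B3, B3–B4, B4–B5, B5–B6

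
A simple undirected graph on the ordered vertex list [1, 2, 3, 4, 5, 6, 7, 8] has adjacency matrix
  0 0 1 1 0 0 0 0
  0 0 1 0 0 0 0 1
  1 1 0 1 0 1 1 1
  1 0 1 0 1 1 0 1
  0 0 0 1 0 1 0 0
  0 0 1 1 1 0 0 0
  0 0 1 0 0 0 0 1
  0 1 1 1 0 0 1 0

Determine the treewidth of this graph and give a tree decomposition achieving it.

Treewidth 2.
One optimal decomposition is:
Bags: B1 = {3, 4, 8}  B2 = {2, 3, 8}  B3 = {1, 3, 4}  B4 = {3, 4, 6}  B5 = {3, 7, 8}  B6 = {4, 5, 6}
Tree: B1–B2, B1–B3, B1–B4, B2–B5, B4–B6

Every bag has size at most 3, so the width is 3 − 1 = 2 and tw(G) ≤ 2. On the other hand G contains the 3-clique {2, 3, 8}. A clique must lie in a single bag of any decomposition, so no decomposition can have width below 2. The upper and lower bounds meet at 2, so that is the treewidth.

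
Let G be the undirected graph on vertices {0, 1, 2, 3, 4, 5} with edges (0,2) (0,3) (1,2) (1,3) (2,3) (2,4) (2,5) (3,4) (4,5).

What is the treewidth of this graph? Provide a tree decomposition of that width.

Treewidth 2.
One optimal decomposition is:
Bags: B1 = {0, 2, 3}  B2 = {2, 3, 4}  B3 = {1, 2, 3}  B4 = {2, 4, 5}
Tree: B1–B2, B1–B3, B2–B4

The largest bag has 3 vertices, giving width 2; this decomposition certifies tw(G) ≤ 2. For the lower bound, the 3 vertices {0, 2, 3} are pairwise adjacent, and any tree decomposition puts a clique entirely inside one bag — forcing width ≥ 2. Therefore the treewidth is 2.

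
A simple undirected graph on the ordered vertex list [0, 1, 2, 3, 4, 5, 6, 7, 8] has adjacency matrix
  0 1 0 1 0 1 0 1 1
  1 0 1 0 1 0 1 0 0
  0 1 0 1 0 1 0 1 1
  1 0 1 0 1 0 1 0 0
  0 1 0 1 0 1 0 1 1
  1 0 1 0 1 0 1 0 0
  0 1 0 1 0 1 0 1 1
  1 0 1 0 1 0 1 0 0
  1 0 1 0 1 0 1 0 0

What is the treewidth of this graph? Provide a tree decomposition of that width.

Treewidth 4.
One such decomposition:
Bags: B1 = {0, 2, 4, 6, 8}  B2 = {0, 2, 4, 5, 6}  B3 = {0, 2, 4, 6, 7}  B4 = {0, 2, 3, 4, 6}  B5 = {0, 1, 2, 4, 6}
Tree: B1–B2, B2–B3, B3–B4, B4–B5

The largest bag has 5 vertices, giving width 4; this decomposition certifies tw(G) ≤ 4. For the lower bound: the 5 vertex sets {6,8}, {4,5}, {2,7}, {0}, {3} are disjoint, each induces a connected subgraph, and every pair is joined by at least one edge of G. Contracting each set to a single vertex therefore yields K_{5} as a minor, and since treewidth is minor-monotone, tw(G) ≥ tw(K_{5}) = 4. Combining the bounds, tw(G) = 4.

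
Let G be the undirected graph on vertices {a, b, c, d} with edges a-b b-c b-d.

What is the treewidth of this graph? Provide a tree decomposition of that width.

Treewidth 1.
One such decomposition:
Bags: B1 = {b, d}  B2 = {b, c}  B3 = {a, b}
Tree: B1–B2, B2–B3

Every bag has size at most 2, so the width is 2 − 1 = 1 and tw(G) ≤ 1. Since G has at least one edge (e.g. d–b), it is not an edgeless graph, so tw(G) ≥ 1. Hence tw(G) = 1 exactly.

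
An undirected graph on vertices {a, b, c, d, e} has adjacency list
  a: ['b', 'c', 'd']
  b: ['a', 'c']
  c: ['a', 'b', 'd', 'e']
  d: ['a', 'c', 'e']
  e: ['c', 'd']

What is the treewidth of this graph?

A width-2 tree decomposition is:
Bags: B1 = {a, c, d}  B2 = {a, b, c}  B3 = {c, d, e}
Tree: B1–B2, B1–B3
Every bag has size at most 3, so the width is 3 − 1 = 2 and tw(G) ≤ 2. On the other hand G contains the 3-clique {c, d, e}. A clique must lie in a single bag of any decomposition, so no decomposition can have width below 2. The upper and lower bounds meet at 2, so that is the treewidth.

2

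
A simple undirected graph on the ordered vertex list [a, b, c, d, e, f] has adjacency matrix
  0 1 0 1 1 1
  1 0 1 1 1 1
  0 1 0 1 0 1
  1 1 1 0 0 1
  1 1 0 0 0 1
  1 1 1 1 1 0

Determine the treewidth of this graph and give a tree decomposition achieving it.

Treewidth 3.
Bags: B1 = {a, b, e, f}  B2 = {a, b, d, f}  B3 = {b, c, d, f}
Tree: B1–B2, B2–B3

Every bag has size at most 4, so the width is 4 − 1 = 3 and tw(G) ≤ 3. Conversely, {b, c, d, f} is a clique of size 4, and the vertices of any clique must share a bag in every tree decomposition; so some bag has ≥ 4 vertices and tw(G) ≥ 3. The upper and lower bounds meet at 3, so that is the treewidth.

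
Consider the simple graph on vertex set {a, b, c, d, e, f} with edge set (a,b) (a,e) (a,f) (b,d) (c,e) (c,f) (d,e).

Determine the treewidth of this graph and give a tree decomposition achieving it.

Treewidth 2.
One such decomposition:
Bags: B1 = {b, d, e}  B2 = {a, b, e}  B3 = {a, c, e}  B4 = {a, c, f}
Tree: B1–B2, B2–B3, B3–B4

The largest bag has 3 vertices, giving width 2; this decomposition certifies tw(G) ≤ 2. For the lower bound, G contains the cycle d–b–a–e–d, so G is not a forest; only forests have treewidth ≤ 1, hence tw(G) ≥ 2. Therefore the treewidth is 2.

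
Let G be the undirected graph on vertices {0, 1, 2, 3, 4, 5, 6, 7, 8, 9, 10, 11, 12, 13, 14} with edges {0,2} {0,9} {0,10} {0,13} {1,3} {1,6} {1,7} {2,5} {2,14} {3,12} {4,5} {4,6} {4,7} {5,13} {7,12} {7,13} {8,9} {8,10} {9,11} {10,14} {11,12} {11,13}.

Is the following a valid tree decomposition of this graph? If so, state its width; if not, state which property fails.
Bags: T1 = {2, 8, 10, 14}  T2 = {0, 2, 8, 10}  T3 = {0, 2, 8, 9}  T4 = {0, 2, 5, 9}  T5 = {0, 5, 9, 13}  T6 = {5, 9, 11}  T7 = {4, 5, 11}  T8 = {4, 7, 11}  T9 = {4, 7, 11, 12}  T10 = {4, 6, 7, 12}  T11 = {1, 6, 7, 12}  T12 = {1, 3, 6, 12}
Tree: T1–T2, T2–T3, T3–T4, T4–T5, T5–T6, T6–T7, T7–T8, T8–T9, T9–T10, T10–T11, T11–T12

No — edge (13,11) lies in no bag.

A tree decomposition must satisfy three properties: every vertex lies in some bag; for every edge, both endpoints lie together in some bag; and for every vertex, the bags containing it form a connected subtree. Here edge (13,11) lies in no bag, so the decomposition is invalid.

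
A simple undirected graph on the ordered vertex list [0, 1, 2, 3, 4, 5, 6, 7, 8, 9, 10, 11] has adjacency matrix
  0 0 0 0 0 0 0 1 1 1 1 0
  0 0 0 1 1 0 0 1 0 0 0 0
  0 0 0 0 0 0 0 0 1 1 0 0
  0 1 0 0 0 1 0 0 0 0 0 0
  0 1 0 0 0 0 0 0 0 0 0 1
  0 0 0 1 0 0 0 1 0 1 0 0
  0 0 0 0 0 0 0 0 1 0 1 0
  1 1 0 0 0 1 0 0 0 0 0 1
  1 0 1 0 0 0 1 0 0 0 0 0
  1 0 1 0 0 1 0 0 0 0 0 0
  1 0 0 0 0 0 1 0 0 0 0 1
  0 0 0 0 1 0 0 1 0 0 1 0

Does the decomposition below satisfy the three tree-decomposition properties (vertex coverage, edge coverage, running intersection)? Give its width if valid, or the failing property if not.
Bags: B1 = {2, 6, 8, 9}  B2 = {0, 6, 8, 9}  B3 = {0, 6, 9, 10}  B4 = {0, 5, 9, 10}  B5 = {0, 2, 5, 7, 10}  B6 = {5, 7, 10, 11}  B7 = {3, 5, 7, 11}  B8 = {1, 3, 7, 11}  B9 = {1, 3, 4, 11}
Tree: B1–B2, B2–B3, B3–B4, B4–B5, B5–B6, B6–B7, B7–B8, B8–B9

No — bags containing vertex 2 are not connected in the tree.

A tree decomposition must satisfy three properties: every vertex lies in some bag; for every edge, both endpoints lie together in some bag; and for every vertex, the bags containing it form a connected subtree. Here bags containing vertex 2 are not connected in the tree, so the decomposition is invalid.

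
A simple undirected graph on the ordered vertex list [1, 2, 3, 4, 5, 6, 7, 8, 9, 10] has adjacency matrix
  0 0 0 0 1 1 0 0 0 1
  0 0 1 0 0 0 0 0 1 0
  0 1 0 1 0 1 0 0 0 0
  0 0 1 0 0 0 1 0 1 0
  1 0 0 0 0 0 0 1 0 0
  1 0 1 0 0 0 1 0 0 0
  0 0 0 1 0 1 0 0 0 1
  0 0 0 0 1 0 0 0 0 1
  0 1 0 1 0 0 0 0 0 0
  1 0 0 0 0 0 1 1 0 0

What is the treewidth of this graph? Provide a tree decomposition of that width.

The largest bag has 3 vertices, giving width 2; this decomposition certifies tw(G) ≤ 2. For the lower bound, G contains the cycle 5–8–10–1–5, so G is not a forest; only forests have treewidth ≤ 1, hence tw(G) ≥ 2. Combining the bounds, tw(G) = 2.

Treewidth 2.
Bags: B1 = {1, 5, 8}  B2 = {1, 8, 10}  B3 = {1, 6, 10}  B4 = {6, 7, 10}  B5 = {3, 6, 7}  B6 = {3, 4, 7}  B7 = {2, 3, 4}  B8 = {2, 4, 9}
Tree: B1–B2, B2–B3, B3–B4, B4–B5, B5–B6, B6–B7, B7–B8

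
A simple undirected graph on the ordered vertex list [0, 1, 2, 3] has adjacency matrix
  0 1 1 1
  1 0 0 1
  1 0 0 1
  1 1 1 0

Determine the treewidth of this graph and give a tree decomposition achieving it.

Each bag holds 3 vertices, so the decomposition has width 2, which upper-bounds the treewidth. On the other hand G contains the 3-clique {0, 1, 3}. A clique must lie in a single bag of any decomposition, so no decomposition can have width below 2. Therefore the treewidth is 2.

Treewidth 2.
One optimal decomposition is:
Bags: B1 = {0, 2, 3}  B2 = {0, 1, 3}
Tree: B1–B2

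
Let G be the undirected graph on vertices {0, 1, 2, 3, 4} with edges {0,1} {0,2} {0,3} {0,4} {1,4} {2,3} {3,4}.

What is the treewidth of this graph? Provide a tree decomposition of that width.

Each bag holds 3 vertices, so the decomposition has width 2, which upper-bounds the treewidth. Conversely, {0, 1, 4} is a clique of size 3, and the vertices of any clique must share a bag in every tree decomposition; so some bag has ≥ 3 vertices and tw(G) ≥ 2. Hence tw(G) = 2 exactly.

Treewidth 2.
One optimal decomposition is:
Bags: B1 = {0, 3, 4}  B2 = {0, 2, 3}  B3 = {0, 1, 4}
Tree: B1–B2, B1–B3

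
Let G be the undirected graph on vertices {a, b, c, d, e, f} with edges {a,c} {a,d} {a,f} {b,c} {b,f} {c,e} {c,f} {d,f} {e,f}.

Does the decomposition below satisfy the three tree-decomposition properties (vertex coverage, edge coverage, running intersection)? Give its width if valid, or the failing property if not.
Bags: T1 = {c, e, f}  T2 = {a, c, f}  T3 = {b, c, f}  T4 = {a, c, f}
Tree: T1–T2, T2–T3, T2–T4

No — vertex d appears in no bag.

A tree decomposition must satisfy three properties: every vertex lies in some bag; for every edge, both endpoints lie together in some bag; and for every vertex, the bags containing it form a connected subtree. Here vertex d appears in no bag, so the decomposition is invalid.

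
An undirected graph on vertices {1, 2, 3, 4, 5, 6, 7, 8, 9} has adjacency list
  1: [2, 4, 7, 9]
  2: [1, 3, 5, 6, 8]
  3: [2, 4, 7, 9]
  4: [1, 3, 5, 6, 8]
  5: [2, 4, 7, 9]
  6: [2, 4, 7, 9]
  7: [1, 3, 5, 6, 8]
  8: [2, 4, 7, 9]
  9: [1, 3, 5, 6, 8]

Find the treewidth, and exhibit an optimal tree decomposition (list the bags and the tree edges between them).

Treewidth 4.
One optimal decomposition is:
Bags: B1 = {2, 4, 6, 7, 9}  B2 = {2, 4, 5, 7, 9}  B3 = {1, 2, 4, 7, 9}  B4 = {2, 3, 4, 7, 9}  B5 = {2, 4, 7, 8, 9}
Tree: B1–B2, B2–B3, B3–B4, B4–B5

Every bag has size at most 5, so the width is 5 − 1 = 4 and tw(G) ≤ 4. For the lower bound: the 5 vertex sets {2,6}, {5,9}, {1,7}, {4}, {3} are disjoint, each induces a connected subgraph, and every pair is joined by at least one edge of G. Contracting each set to a single vertex therefore yields K_{5} as a minor, and since treewidth is minor-monotone, tw(G) ≥ tw(K_{5}) = 4. Therefore the treewidth is 4.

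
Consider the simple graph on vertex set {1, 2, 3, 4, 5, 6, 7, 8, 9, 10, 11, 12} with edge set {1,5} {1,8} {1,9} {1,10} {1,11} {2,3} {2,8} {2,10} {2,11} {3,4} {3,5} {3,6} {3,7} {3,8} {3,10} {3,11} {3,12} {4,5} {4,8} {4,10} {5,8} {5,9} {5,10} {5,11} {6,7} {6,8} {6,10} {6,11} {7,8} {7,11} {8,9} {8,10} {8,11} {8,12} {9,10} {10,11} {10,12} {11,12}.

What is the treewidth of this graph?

4

A width-4 tree decomposition is:
Bags: B1 = {1, 5, 8, 9, 10}  B2 = {1, 5, 8, 10, 11}  B3 = {3, 5, 8, 10, 11}  B4 = {2, 3, 8, 10, 11}  B5 = {3, 6, 8, 10, 11}  B6 = {3, 4, 5, 8, 10}  B7 = {3, 6, 7, 8, 11}  B8 = {3, 8, 10, 11, 12}
Tree: B1–B2, B2–B3, B3–B4, B3–B5, B3–B6, B5–B7, B3–B8
Each bag holds 5 vertices, so the decomposition has width 4, which upper-bounds the treewidth. On the other hand G contains the 5-clique {1, 5, 8, 9, 10}. A clique must lie in a single bag of any decomposition, so no decomposition can have width below 4. Therefore the treewidth is 4.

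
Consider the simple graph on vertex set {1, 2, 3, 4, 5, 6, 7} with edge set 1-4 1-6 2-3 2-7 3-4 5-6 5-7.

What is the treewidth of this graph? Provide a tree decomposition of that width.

Every bag has size at most 3, so the width is 3 − 1 = 2 and tw(G) ≤ 2. Since 2–7–5–6–1–4–3–2 is a cycle in G, G is not acyclic. Forests are exactly the graphs of treewidth ≤ 1, so tw(G) ≥ 2. Therefore the treewidth is 2.

Treewidth 2.
One such decomposition:
Bags: B1 = {2, 5, 7}  B2 = {2, 5, 6}  B3 = {1, 2, 6}  B4 = {1, 2, 4}  B5 = {2, 3, 4}
Tree: B1–B2, B2–B3, B3–B4, B4–B5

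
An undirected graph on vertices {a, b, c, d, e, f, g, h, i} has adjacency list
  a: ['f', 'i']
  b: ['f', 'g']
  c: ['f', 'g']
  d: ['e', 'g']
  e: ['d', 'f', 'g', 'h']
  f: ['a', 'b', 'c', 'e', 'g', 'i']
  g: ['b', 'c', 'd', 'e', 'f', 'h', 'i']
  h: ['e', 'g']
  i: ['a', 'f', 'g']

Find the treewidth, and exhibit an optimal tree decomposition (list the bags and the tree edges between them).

Treewidth 2.
One such decomposition:
Bags: B1 = {c, f, g}  B2 = {e, f, g}  B3 = {f, g, i}  B4 = {e, g, h}  B5 = {a, f, i}  B6 = {d, e, g}  B7 = {b, f, g}
Tree: B1–B2, B1–B3, B2–B4, B3–B5, B2–B6, B2–B7

Each bag holds 3 vertices, so the decomposition has width 2, which upper-bounds the treewidth. On the other hand G contains the 3-clique {d, e, g}. A clique must lie in a single bag of any decomposition, so no decomposition can have width below 2. Hence tw(G) = 2 exactly.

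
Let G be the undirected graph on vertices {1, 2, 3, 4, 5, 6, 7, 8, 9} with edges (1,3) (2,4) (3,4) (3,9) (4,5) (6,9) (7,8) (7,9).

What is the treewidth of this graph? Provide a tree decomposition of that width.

Each bag holds 2 vertices, so the decomposition has width 1, which upper-bounds the treewidth. G has an edge, so its treewidth is at least 1. Therefore the treewidth is 1.

Treewidth 1.
One such decomposition:
Bags: B1 = {3, 4}  B2 = {3, 9}  B3 = {7, 9}  B4 = {4, 5}  B5 = {6, 9}  B6 = {1, 3}  B7 = {7, 8}  B8 = {2, 4}
Tree: B1–B2, B2–B3, B1–B4, B2–B5, B1–B6, B3–B7, B1–B8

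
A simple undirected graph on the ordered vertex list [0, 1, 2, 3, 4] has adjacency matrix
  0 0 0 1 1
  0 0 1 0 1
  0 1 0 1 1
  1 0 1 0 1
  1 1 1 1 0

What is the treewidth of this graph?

2

A width-2 tree decomposition is:
Bags: B1 = {2, 3, 4}  B2 = {0, 3, 4}  B3 = {1, 2, 4}
Tree: B1–B2, B1–B3
Every bag has size at most 3, so the width is 3 − 1 = 2 and tw(G) ≤ 2. Conversely, {0, 3, 4} is a clique of size 3, and the vertices of any clique must share a bag in every tree decomposition; so some bag has ≥ 3 vertices and tw(G) ≥ 2. Hence tw(G) = 2 exactly.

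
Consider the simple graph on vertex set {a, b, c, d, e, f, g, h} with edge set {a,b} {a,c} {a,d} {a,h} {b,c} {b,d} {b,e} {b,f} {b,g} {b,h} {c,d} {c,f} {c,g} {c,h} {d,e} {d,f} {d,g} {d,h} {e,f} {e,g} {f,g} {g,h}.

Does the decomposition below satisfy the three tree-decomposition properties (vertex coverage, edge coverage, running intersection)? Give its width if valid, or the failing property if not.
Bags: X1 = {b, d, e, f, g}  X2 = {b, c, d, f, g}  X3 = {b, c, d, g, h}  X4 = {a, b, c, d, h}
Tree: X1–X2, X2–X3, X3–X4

Checking the three conditions: (i) the bags cover all of {a, b, c, d, e, f, g, h}; (ii) for each edge, some bag contains both endpoints; (iii) the bags containing any fixed vertex form a subtree. All hold, so the decomposition is valid with width 5 − 1 = 4.

Yes; width 4.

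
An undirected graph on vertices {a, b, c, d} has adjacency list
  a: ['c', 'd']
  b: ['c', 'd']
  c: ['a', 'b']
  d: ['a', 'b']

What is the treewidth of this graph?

2

A width-2 tree decomposition is:
Bags: B1 = {a, b, d}  B2 = {a, b, c}
Tree: B1–B2
Every bag has size at most 3, so the width is 3 − 1 = 2 and tw(G) ≤ 2. The edges a–d–b–c–a form a cycle, so G is not a tree and its treewidth is at least 2. Therefore the treewidth is 2.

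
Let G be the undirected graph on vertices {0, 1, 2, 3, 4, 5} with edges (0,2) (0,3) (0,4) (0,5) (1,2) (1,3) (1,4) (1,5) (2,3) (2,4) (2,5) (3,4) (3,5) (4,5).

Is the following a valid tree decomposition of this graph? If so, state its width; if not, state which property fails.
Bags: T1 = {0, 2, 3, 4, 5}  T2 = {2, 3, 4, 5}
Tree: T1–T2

No — vertex 1 appears in no bag.

A tree decomposition must satisfy three properties: every vertex lies in some bag; for every edge, both endpoints lie together in some bag; and for every vertex, the bags containing it form a connected subtree. Here vertex 1 appears in no bag, so the decomposition is invalid.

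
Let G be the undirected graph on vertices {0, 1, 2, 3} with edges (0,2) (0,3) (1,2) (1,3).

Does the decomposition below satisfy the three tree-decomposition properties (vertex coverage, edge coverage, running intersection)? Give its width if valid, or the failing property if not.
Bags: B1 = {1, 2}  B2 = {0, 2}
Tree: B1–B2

A tree decomposition must satisfy three properties: every vertex lies in some bag; for every edge, both endpoints lie together in some bag; and for every vertex, the bags containing it form a connected subtree. Here vertex 3 appears in no bag, so the decomposition is invalid.

No — vertex 3 appears in no bag.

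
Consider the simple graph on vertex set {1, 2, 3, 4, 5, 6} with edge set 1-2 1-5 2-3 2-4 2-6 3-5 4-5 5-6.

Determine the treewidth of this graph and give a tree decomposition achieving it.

Every bag has size at most 3, so the width is 3 − 1 = 2 and tw(G) ≤ 2. For the lower bound, G contains the cycle 1–2–6–5–1, so G is not a forest; only forests have treewidth ≤ 1, hence tw(G) ≥ 2. Combining the bounds, tw(G) = 2.

Treewidth 2.
One optimal decomposition is:
Bags: B1 = {1, 2, 5}  B2 = {2, 5, 6}  B3 = {2, 3, 5}  B4 = {2, 4, 5}
Tree: B1–B2, B2–B3, B3–B4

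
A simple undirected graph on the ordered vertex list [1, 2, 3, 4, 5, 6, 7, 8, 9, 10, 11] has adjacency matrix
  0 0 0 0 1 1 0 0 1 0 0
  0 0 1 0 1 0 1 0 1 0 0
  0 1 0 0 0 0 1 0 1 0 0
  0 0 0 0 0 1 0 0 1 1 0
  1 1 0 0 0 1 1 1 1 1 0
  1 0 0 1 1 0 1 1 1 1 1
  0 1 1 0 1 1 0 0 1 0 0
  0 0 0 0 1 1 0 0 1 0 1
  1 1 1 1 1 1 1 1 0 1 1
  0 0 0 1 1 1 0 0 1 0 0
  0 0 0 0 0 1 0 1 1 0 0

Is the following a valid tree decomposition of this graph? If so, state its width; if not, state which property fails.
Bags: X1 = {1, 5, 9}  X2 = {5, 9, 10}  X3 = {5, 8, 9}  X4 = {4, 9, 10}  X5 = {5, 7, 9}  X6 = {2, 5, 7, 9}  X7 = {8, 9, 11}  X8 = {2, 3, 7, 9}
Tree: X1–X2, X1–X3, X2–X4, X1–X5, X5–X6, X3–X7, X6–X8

No — vertex 6 appears in no bag.

A tree decomposition must satisfy three properties: every vertex lies in some bag; for every edge, both endpoints lie together in some bag; and for every vertex, the bags containing it form a connected subtree. Here vertex 6 appears in no bag, so the decomposition is invalid.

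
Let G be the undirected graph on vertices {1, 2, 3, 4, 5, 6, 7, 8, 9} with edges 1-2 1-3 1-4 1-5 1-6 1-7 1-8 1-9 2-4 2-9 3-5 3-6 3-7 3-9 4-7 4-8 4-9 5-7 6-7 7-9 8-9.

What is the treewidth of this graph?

A width-3 tree decomposition is:
Bags: B1 = {1, 4, 7, 9}  B2 = {1, 3, 7, 9}  B3 = {1, 2, 4, 9}  B4 = {1, 4, 8, 9}  B5 = {1, 3, 5, 7}  B6 = {1, 3, 6, 7}
Tree: B1–B2, B1–B3, B1–B4, B2–B5, B2–B6
The largest bag has 4 vertices, giving width 3; this decomposition certifies tw(G) ≤ 3. Conversely, {1, 4, 8, 9} is a clique of size 4, and the vertices of any clique must share a bag in every tree decomposition; so some bag has ≥ 4 vertices and tw(G) ≥ 3. The upper and lower bounds meet at 3, so that is the treewidth.

3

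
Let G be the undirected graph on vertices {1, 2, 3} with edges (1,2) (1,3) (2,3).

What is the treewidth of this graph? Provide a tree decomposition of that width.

Treewidth 2.
Bags: B1 = {1, 2, 3}
Tree: (single bag)

A single bag containing all 3 vertices is trivially a valid decomposition of width 2. On the other hand G contains the 3-clique {1, 2, 3}. A clique must lie in a single bag of any decomposition, so no decomposition can have width below 2. Combining the bounds, tw(G) = 2.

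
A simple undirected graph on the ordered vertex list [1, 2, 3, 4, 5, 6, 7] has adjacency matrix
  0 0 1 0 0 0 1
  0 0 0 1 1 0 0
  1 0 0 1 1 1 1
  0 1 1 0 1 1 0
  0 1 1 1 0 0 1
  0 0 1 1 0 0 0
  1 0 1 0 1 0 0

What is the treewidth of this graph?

A width-2 tree decomposition is:
Bags: B1 = {3, 5, 7}  B2 = {3, 4, 5}  B3 = {2, 4, 5}  B4 = {3, 4, 6}  B5 = {1, 3, 7}
Tree: B1–B2, B2–B3, B2–B4, B1–B5
Each bag holds 3 vertices, so the decomposition has width 2, which upper-bounds the treewidth. Conversely, {2, 4, 5} is a clique of size 3, and the vertices of any clique must share a bag in every tree decomposition; so some bag has ≥ 3 vertices and tw(G) ≥ 2. Hence tw(G) = 2 exactly.

2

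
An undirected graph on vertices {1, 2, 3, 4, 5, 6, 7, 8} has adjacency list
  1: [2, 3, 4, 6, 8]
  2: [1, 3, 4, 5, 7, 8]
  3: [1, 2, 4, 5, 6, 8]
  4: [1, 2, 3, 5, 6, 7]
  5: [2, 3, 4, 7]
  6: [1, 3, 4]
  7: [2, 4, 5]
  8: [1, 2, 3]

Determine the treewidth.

A width-3 tree decomposition is:
Bags: B1 = {2, 4, 5, 7}  B2 = {2, 3, 4, 5}  B3 = {1, 2, 3, 4}  B4 = {1, 3, 4, 6}  B5 = {1, 2, 3, 8}
Tree: B1–B2, B2–B3, B3–B4, B3–B5
Every bag has size at most 4, so the width is 4 − 1 = 3 and tw(G) ≤ 3. On the other hand G contains the 4-clique {1, 2, 3, 8}. A clique must lie in a single bag of any decomposition, so no decomposition can have width below 3. The upper and lower bounds meet at 3, so that is the treewidth.

3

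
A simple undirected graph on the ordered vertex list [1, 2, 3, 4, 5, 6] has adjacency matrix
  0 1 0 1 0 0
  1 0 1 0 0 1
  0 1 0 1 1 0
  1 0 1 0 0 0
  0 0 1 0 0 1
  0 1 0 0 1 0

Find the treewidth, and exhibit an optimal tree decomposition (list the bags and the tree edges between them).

Each bag holds 3 vertices, so the decomposition has width 2, which upper-bounds the treewidth. For the lower bound, G contains the cycle 6–5–3–2–6, so G is not a forest; only forests have treewidth ≤ 1, hence tw(G) ≥ 2. Therefore the treewidth is 2.

Treewidth 2.
One optimal decomposition is:
Bags: B1 = {2, 5, 6}  B2 = {2, 3, 5}  B3 = {1, 2, 3}  B4 = {1, 3, 4}
Tree: B1–B2, B2–B3, B3–B4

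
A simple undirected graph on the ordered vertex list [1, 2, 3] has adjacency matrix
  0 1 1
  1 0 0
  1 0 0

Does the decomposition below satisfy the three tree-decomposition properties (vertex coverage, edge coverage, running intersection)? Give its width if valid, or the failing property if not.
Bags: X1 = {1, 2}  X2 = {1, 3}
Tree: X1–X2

Checking the three conditions: (i) the bags cover all of {1, 2, 3}; (ii) for each edge, some bag contains both endpoints; (iii) the bags containing any fixed vertex form a subtree. All hold, so the decomposition is valid with width 2 − 1 = 1.

Yes; width 1.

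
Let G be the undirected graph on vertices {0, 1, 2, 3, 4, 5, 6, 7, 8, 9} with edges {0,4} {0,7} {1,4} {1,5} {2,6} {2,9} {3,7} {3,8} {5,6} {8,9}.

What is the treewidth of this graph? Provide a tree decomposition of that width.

Treewidth 2.
One such decomposition:
Bags: B1 = {1, 5, 6}  B2 = {1, 4, 6}  B3 = {0, 4, 6}  B4 = {0, 6, 7}  B5 = {3, 6, 7}  B6 = {3, 6, 8}  B7 = {6, 8, 9}  B8 = {2, 6, 9}
Tree: B1–B2, B2–B3, B3–B4, B4–B5, B5–B6, B6–B7, B7–B8

The largest bag has 3 vertices, giving width 2; this decomposition certifies tw(G) ≤ 2. Since 6–5–1–4–0–7–3–8–9–2–6 is a cycle in G, G is not acyclic. Forests are exactly the graphs of treewidth ≤ 1, so tw(G) ≥ 2. Therefore the treewidth is 2.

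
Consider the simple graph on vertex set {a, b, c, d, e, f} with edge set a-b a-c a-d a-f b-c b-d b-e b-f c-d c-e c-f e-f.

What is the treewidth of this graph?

3

A width-3 tree decomposition is:
Bags: B1 = {a, b, c, d}  B2 = {a, b, c, f}  B3 = {b, c, e, f}
Tree: B1–B2, B2–B3
Every bag has size at most 4, so the width is 4 − 1 = 3 and tw(G) ≤ 3. For the lower bound, the 4 vertices {a, b, c, d} are pairwise adjacent, and any tree decomposition puts a clique entirely inside one bag — forcing width ≥ 3. Hence tw(G) = 3 exactly.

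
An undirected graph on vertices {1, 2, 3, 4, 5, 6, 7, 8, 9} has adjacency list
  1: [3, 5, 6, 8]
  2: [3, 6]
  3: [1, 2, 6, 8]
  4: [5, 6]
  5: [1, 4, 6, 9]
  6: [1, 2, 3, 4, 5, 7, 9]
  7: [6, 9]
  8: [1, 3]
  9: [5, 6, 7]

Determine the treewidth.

A width-2 tree decomposition is:
Bags: B1 = {1, 3, 6}  B2 = {2, 3, 6}  B3 = {1, 5, 6}  B4 = {5, 6, 9}  B5 = {6, 7, 9}  B6 = {4, 5, 6}  B7 = {1, 3, 8}
Tree: B1–B2, B1–B3, B3–B4, B4–B5, B4–B6, B1–B7
The largest bag has 3 vertices, giving width 2; this decomposition certifies tw(G) ≤ 2. On the other hand G contains the 3-clique {1, 3, 8}. A clique must lie in a single bag of any decomposition, so no decomposition can have width below 2. Therefore the treewidth is 2.

2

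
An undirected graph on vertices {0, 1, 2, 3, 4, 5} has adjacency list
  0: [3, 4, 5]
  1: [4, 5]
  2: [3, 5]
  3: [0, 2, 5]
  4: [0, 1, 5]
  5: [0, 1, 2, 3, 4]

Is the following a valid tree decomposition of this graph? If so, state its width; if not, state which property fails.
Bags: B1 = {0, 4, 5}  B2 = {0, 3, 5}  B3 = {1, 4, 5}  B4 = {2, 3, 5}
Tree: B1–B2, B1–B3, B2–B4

Every vertex of G appears in some bag (union = {0, 1, 2, 3, 4, 5}); every edge is covered by a bag; and for each vertex v the set of bags containing v is connected in the bag tree. The decomposition is therefore valid. The largest bag has 3 vertices, so the width is 2.

Yes; width 2.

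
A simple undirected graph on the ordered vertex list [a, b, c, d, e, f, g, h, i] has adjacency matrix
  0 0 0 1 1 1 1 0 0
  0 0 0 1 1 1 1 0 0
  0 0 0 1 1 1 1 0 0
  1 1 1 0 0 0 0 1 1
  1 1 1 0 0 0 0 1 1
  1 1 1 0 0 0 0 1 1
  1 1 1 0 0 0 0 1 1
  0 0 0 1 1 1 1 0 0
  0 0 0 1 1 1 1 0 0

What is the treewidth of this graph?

4

A width-4 tree decomposition is:
Bags: B1 = {d, e, f, g, h}  B2 = {b, d, e, f, g}  B3 = {c, d, e, f, g}  B4 = {a, d, e, f, g}  B5 = {d, e, f, g, i}
Tree: B1–B2, B2–B3, B3–B4, B4–B5
Every bag has size at most 5, so the width is 5 − 1 = 4 and tw(G) ≤ 4. For the lower bound: the 5 vertex sets {g,h}, {b,f}, {c,e}, {d}, {a} are disjoint, each induces a connected subgraph, and every pair is joined by at least one edge of G. Contracting each set to a single vertex therefore yields K_{5} as a minor, and since treewidth is minor-monotone, tw(G) ≥ tw(K_{5}) = 4. The upper and lower bounds meet at 4, so that is the treewidth.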